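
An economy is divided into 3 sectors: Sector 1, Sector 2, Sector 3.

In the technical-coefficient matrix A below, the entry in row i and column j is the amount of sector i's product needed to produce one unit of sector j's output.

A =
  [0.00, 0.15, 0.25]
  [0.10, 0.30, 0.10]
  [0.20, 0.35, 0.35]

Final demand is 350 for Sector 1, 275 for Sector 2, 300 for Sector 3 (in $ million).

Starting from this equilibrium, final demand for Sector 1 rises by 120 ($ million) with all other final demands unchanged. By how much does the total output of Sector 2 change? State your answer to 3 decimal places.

I − A =
  [   1.00    -0.15    -0.25]
  [  -0.10     0.70    -0.10]
  [  -0.20    -0.35     0.65]
Cofactors of I−A, C_ij = (−1)^(i+j)·(minor ij) (rows/columns in the sector order above):
  C_11 = (0.70)(0.65) − (-0.10)(-0.35) = 0.4200
  C_12 = −[(-0.10)(0.65) − (-0.10)(-0.20)] = 0.0850
  C_13 = (-0.10)(-0.35) − (0.70)(-0.20) = 0.1750
  C_21 = −[(-0.15)(0.65) − (-0.25)(-0.35)] = 0.1850
  C_22 = (1.00)(0.65) − (-0.25)(-0.20) = 0.6000
  C_23 = −[(1.00)(-0.35) − (-0.15)(-0.20)] = 0.3800
  C_31 = (-0.15)(-0.10) − (-0.25)(0.70) = 0.1900
  C_32 = −[(1.00)(-0.10) − (-0.25)(-0.10)] = 0.1250
  C_33 = (1.00)(0.70) − (-0.15)(-0.10) = 0.6850
det(I−A) = Σ_j (I−A)_1j·C_1j = (1.00)(0.4200) + (-0.15)(0.0850) + (-0.25)(0.1750) = 0.3635
adj(I−A) = Cᵀ =
  [ 0.4200   0.1850   0.1900]
  [ 0.0850   0.6000   0.1250]
  [ 0.1750   0.3800   0.6850]
(I − A)⁻¹ = adj(I−A) / det(I−A) ≈
  [   1.1554     0.5089     0.5227]
  [   0.2338     1.6506     0.3439]
  [   0.4814     1.0454     1.8845]
Δx = (I − A)⁻¹ Δd with Δd having +120 in the Sector 1 component and 0 elsewhere.
So Δx_2 = L_21 · (+120), where L_21 = adj(I−A)_21 / det(I−A) = 0.0850 / 0.3635.
Δx_2 = 0.0850 × (+120) / 0.3635 = 10.20 / 0.3635 ≈ 28.061.

Δx_2 = 28.061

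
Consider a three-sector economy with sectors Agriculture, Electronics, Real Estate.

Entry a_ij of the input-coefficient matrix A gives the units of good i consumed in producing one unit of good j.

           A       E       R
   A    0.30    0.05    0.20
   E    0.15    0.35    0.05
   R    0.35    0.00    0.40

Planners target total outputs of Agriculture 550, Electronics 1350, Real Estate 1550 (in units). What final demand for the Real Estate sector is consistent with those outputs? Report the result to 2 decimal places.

d_R = 737.50

I − A =
  [   0.70    -0.05    -0.20]
  [  -0.15     0.65    -0.05]
  [  -0.35     0.00     0.60]
d = (I − A) x:
  d_A = (+0.70)·550 + (-0.05)·1350 + (-0.20)·1550 = 7.50
  d_E = (-0.15)·550 + (+0.65)·1350 + (-0.05)·1550 = 717.50
  d_R = (-0.35)·550 + (+0.00)·1350 + (+0.60)·1550 = 737.50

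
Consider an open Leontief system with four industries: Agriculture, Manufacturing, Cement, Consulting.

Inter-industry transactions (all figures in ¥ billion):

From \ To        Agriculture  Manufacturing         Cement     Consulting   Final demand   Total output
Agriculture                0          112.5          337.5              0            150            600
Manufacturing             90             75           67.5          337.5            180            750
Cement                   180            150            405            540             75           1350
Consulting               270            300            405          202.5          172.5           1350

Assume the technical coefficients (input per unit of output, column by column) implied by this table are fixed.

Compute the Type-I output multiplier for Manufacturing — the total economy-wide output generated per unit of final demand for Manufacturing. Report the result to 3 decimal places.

m_2 = 6.942

Technical coefficients a_ij = z_ij / X_j:
  a_11 = 0/600 = 0.00, a_21 = 90/600 = 0.15, a_31 = 180/600 = 0.30, a_41 = 270/600 = 0.45
  a_12 = 112.5/750 = 0.15, a_22 = 75/750 = 0.10, a_32 = 150/750 = 0.20, a_42 = 300/750 = 0.40
  a_13 = 337.5/1350 = 0.25, a_23 = 67.5/1350 = 0.05, a_33 = 405/1350 = 0.30, a_43 = 405/1350 = 0.30
  a_14 = 0/1350 = 0.00, a_24 = 337.5/1350 = 0.25, a_34 = 540/1350 = 0.40, a_44 = 202.5/1350 = 0.15
I − A =
  [   1.00    -0.15    -0.25     0.00]
  [  -0.15     0.90    -0.05    -0.25]
  [  -0.30    -0.20     0.70    -0.40]
  [  -0.45    -0.40    -0.30     0.85]
Compute the cofactors C_ij = (−1)^(i+j)·(3×3 minor ij) of I−A; the adjugate is their transpose:
adj(I−A) = Cᵀ =
  [ 0.326000   0.153750   0.183875   0.131750]
  [ 0.194250   0.366250   0.177500   0.191250]
  [ 0.433500   0.395250   0.629000   0.412250]
  [ 0.417000   0.393250   0.402875   0.527000]
det(I−A) = Σ_j (I−A)_1j·C_1j = (1.00)(0.326000) + (-0.15)(0.194250) + (-0.25)(0.433500) + (0.00)(0.417000) = 0.1884875
(I − A)⁻¹ = adj(I−A) / det(I−A) ≈
  [   1.7296     0.8157     0.9755     0.6990]
  [   1.0306     1.9431     0.9417     1.0147]
  [   2.2999     2.0970     3.3371     2.1871]
  [   2.2123     2.0863     2.1374     2.7959]
The output multiplier for sector j is the column-j sum of the Leontief inverse (I − A)⁻¹ = adj(I−A) / det(I−A).
Column 2 of adj(I−A): (0.153750, 0.366250, 0.395250, 0.393250); det(I−A) = 0.1884875.
m_2 = (0.153750 + 0.366250 + 0.395250 + 0.393250) / 0.1884875 = 1.3085 / 0.1884875 ≈ 6.942.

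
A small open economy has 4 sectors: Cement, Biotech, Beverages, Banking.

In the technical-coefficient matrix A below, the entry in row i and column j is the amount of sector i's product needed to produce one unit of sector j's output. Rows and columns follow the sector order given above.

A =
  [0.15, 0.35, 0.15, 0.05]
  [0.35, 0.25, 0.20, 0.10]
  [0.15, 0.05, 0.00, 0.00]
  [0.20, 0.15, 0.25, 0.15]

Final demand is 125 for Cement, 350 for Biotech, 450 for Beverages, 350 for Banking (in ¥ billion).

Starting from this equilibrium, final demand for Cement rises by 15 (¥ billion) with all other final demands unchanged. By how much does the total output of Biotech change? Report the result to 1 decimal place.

I − A =
  [   0.85    -0.35    -0.15    -0.05]
  [  -0.35     0.75    -0.20    -0.10]
  [  -0.15    -0.05     1.00     0.00]
  [  -0.20    -0.15    -0.25     0.85]
Compute the cofactors C_ij = (−1)^(i+j)·(3×3 minor ij) of I−A; the adjugate is their transpose:
adj(I−A) = Cᵀ =
  [ 0.612750   0.312000   0.172500   0.072750]
  [ 0.346750   0.691500   0.215750   0.101750]
  [ 0.109250   0.081375   0.407875   0.016000]
  [ 0.237500   0.219375   0.198625   0.476500]
det(I−A) = Σ_j (I−A)_1j·C_1j = (0.85)(0.612750) + (-0.35)(0.346750) + (-0.15)(0.109250) + (-0.05)(0.237500) = 0.3712125
(I − A)⁻¹ = adj(I−A) / det(I−A) ≈
  [   1.6507     0.8405     0.4647     0.1960]
  [   0.9341     1.8628     0.5812     0.2741]
  [   0.2943     0.2192     1.0988     0.0431]
  [   0.6398     0.5910     0.5351     1.2836]
Δx = (I − A)⁻¹ Δd with Δd having +15 in the Cement component and 0 elsewhere.
So Δx_2 = L_21 · (+15), where L_21 = adj(I−A)_21 / det(I−A) = 0.346750 / 0.3712125.
Δx_2 = 0.346750 × (+15) / 0.3712125 = 5.20125 / 0.3712125 ≈ 14.0.

Δx_2 = 14.0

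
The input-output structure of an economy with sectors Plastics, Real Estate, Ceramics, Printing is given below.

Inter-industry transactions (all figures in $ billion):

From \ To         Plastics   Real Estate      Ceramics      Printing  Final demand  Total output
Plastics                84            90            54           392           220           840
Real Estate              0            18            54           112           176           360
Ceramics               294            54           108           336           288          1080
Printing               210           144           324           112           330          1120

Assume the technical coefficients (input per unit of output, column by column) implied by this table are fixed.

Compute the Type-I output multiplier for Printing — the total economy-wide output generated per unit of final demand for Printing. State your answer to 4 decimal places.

m_4 = 3.7025

Technical coefficients a_ij = z_ij / X_j:
  a_11 = 84/840 = 0.10, a_21 = 0/840 = 0.00, a_31 = 294/840 = 0.35, a_41 = 210/840 = 0.25
  a_12 = 90/360 = 0.25, a_22 = 18/360 = 0.05, a_32 = 54/360 = 0.15, a_42 = 144/360 = 0.40
  a_13 = 54/1080 = 0.05, a_23 = 54/1080 = 0.05, a_33 = 108/1080 = 0.10, a_43 = 324/1080 = 0.30
  a_14 = 392/1120 = 0.35, a_24 = 112/1120 = 0.10, a_34 = 336/1120 = 0.30, a_44 = 112/1120 = 0.10
I − A =
  [   0.90    -0.25    -0.05    -0.35]
  [   0.00     0.95    -0.05    -0.10]
  [  -0.35    -0.15     0.90    -0.30]
  [  -0.25    -0.40    -0.30     0.90]
Compute the cofactors C_ij = (−1)^(i+j)·(3×3 minor ij) of I−A; the adjugate is their transpose:
adj(I−A) = Cᵀ =
  [ 0.630750   0.334500   0.166250   0.337875]
  [ 0.052500   0.513000   0.064375   0.098875]
  [ 0.360250   0.362875   0.644125   0.395125]
  [ 0.318625   0.441875   0.289500   0.741750]
det(I−A) = Σ_j (I−A)_1j·C_1j = (0.90)(0.630750) + (-0.25)(0.052500) + (-0.05)(0.360250) + (-0.35)(0.318625) = 0.42501875
(I − A)⁻¹ = adj(I−A) / det(I−A) ≈
  [   1.48405     0.78702     0.39116     0.79496]
  [   0.12352     1.20701     0.15146     0.23264]
  [   0.84761     0.85379     1.51552     0.92966]
  [   0.74967     1.03966     0.68115     1.74522]
The output multiplier for sector j is the column-j sum of the Leontief inverse (I − A)⁻¹ = adj(I−A) / det(I−A).
Column 4 of adj(I−A): (0.337875, 0.098875, 0.395125, 0.741750); det(I−A) = 0.42501875.
m_4 = (0.337875 + 0.098875 + 0.395125 + 0.741750) / 0.42501875 = 1.573625 / 0.42501875 ≈ 3.7025.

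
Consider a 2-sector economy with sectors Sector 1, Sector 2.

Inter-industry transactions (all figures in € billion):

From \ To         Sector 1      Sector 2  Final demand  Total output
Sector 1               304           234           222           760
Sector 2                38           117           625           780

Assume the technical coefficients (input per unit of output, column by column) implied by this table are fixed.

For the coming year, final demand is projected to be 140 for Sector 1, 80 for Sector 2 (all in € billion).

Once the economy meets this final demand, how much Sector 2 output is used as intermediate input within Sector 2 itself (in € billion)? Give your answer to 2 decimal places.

Technical coefficients a_ij = z_ij / X_j:
  a_11 = 304/760 = 0.40, a_21 = 38/760 = 0.05
  a_12 = 234/780 = 0.30, a_22 = 117/780 = 0.15
I − A =
  [   0.60    -0.30]
  [  -0.05     0.85]
det(I−A) = (0.60)(0.85) − (-0.30)(-0.05) = 0.4950
adj(I−A) = [[0.85, 0.30], [0.05, 0.60]]
(I − A)⁻¹ = adj(I−A) / det(I−A) ≈
  [   1.7172     0.6061]
  [   0.1010     1.2121]
First solve x = (I − A)⁻¹ d = adj(I−A)·d / det(I−A); in particular x_2 = (0.05·140 + 0.60·80) / 0.4950 = 55.00 / 0.4950 ≈ 111.1111.
Intermediate flow from 2 to 2: z_22 = a_22 · x_2 = 0.15 × 55.00 / 0.4950 = 8.25 / 0.4950 ≈ 16.67.

z_22 = 16.67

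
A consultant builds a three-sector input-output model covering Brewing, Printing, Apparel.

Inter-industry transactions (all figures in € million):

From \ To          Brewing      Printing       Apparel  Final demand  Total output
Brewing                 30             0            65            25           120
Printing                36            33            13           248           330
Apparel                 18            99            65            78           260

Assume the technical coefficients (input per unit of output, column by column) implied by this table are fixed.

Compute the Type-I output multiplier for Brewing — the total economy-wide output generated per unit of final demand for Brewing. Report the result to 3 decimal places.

Technical coefficients a_ij = z_ij / X_j:
  a_BB = 30/120 = 0.25, a_PB = 36/120 = 0.30, a_AB = 18/120 = 0.15
  a_BP = 0/330 = 0.00, a_PP = 33/330 = 0.10, a_AP = 99/330 = 0.30
  a_BA = 65/260 = 0.25, a_PA = 13/260 = 0.05, a_AA = 65/260 = 0.25
I − A =
  [   0.75     0.00    -0.25]
  [  -0.30     0.90    -0.05]
  [  -0.15    -0.30     0.75]
Cofactors of I−A, C_ij = (−1)^(i+j)·(minor ij) (rows/columns in the sector order above):
  C_11 = (0.90)(0.75) − (-0.05)(-0.30) = 0.6600
  C_12 = −[(-0.30)(0.75) − (-0.05)(-0.15)] = 0.2325
  C_13 = (-0.30)(-0.30) − (0.90)(-0.15) = 0.2250
  C_21 = −[(0.00)(0.75) − (-0.25)(-0.30)] = 0.0750
  C_22 = (0.75)(0.75) − (-0.25)(-0.15) = 0.5250
  C_23 = −[(0.75)(-0.30) − (0.00)(-0.15)] = 0.2250
  C_31 = (0.00)(-0.05) − (-0.25)(0.90) = 0.2250
  C_32 = −[(0.75)(-0.05) − (-0.25)(-0.30)] = 0.1125
  C_33 = (0.75)(0.90) − (0.00)(-0.30) = 0.6750
det(I−A) = Σ_j (I−A)_1j·C_1j = (0.75)(0.6600) + (0.00)(0.2325) + (-0.25)(0.2250) = 0.43875
adj(I−A) = Cᵀ =
  [ 0.6600   0.0750   0.2250]
  [ 0.2325   0.5250   0.1125]
  [ 0.2250   0.2250   0.6750]
(I − A)⁻¹ = adj(I−A) / det(I−A) ≈
  [   1.5043     0.1709     0.5128]
  [   0.5299     1.1966     0.2564]
  [   0.5128     0.5128     1.5385]
The output multiplier for sector j is the column-j sum of the Leontief inverse (I − A)⁻¹ = adj(I−A) / det(I−A).
Column B of adj(I−A): (0.6600, 0.2325, 0.2250); det(I−A) = 0.43875.
m_B = (0.6600 + 0.2325 + 0.2250) / 0.43875 = 1.1175 / 0.43875 ≈ 2.547.

m_B = 2.547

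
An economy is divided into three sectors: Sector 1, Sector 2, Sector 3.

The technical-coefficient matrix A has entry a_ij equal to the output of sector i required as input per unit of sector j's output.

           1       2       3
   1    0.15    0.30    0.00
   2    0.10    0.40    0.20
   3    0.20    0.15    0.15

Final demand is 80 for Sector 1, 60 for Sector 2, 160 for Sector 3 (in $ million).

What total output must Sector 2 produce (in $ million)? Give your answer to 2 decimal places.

x_2 = 217.41

I − A =
  [   0.85    -0.30     0.00]
  [  -0.10     0.60    -0.20]
  [  -0.20    -0.15     0.85]
Cofactors of I−A, C_ij = (−1)^(i+j)·(minor ij) (rows/columns in the sector order above):
  C_11 = (0.60)(0.85) − (-0.20)(-0.15) = 0.4800
  C_12 = −[(-0.10)(0.85) − (-0.20)(-0.20)] = 0.1250
  C_13 = (-0.10)(-0.15) − (0.60)(-0.20) = 0.1350
  C_21 = −[(-0.30)(0.85) − (0.00)(-0.15)] = 0.2550
  C_22 = (0.85)(0.85) − (0.00)(-0.20) = 0.7225
  C_23 = −[(0.85)(-0.15) − (-0.30)(-0.20)] = 0.1875
  C_31 = (-0.30)(-0.20) − (0.00)(0.60) = 0.0600
  C_32 = −[(0.85)(-0.20) − (0.00)(-0.10)] = 0.1700
  C_33 = (0.85)(0.60) − (-0.30)(-0.10) = 0.4800
det(I−A) = Σ_j (I−A)_1j·C_1j = (0.85)(0.4800) + (-0.30)(0.1250) + (0.00)(0.1350) = 0.3705
adj(I−A) = Cᵀ =
  [ 0.4800   0.2550   0.0600]
  [ 0.1250   0.7225   0.1700]
  [ 0.1350   0.1875   0.4800]
(I − A)⁻¹ = adj(I−A) / det(I−A) ≈
  [   1.2955     0.6883     0.1619]
  [   0.3374     1.9501     0.4588]
  [   0.3644     0.5061     1.2955]
x = (I − A)⁻¹ d = adj(I−A)·d / det(I−A), with det(I−A) = 0.3705:
  x_1 = (0.4800·80 + 0.2550·60 + 0.0600·160) / 0.3705 = 63.30 / 0.3705 ≈ 170.85
  x_2 = (0.1250·80 + 0.7225·60 + 0.1700·160) / 0.3705 = 80.55 / 0.3705 ≈ 217.41
  x_3 = (0.1350·80 + 0.1875·60 + 0.4800·160) / 0.3705 = 98.85 / 0.3705 ≈ 266.80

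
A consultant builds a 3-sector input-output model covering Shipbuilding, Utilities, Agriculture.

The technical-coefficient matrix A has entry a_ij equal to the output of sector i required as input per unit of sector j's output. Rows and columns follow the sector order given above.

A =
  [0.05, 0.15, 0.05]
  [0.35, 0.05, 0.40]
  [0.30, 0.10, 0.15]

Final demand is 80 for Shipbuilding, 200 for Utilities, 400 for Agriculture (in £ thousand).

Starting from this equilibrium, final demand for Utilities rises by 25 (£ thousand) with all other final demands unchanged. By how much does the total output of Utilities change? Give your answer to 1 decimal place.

Δx_2 = 30.5

I − A =
  [   0.95    -0.15    -0.05]
  [  -0.35     0.95    -0.40]
  [  -0.30    -0.10     0.85]
Cofactors of I−A, C_ij = (−1)^(i+j)·(minor ij) (rows/columns in the sector order above):
  C_11 = (0.95)(0.85) − (-0.40)(-0.10) = 0.7675
  C_12 = −[(-0.35)(0.85) − (-0.40)(-0.30)] = 0.4175
  C_13 = (-0.35)(-0.10) − (0.95)(-0.30) = 0.3200
  C_21 = −[(-0.15)(0.85) − (-0.05)(-0.10)] = 0.1325
  C_22 = (0.95)(0.85) − (-0.05)(-0.30) = 0.7925
  C_23 = −[(0.95)(-0.10) − (-0.15)(-0.30)] = 0.1400
  C_31 = (-0.15)(-0.40) − (-0.05)(0.95) = 0.1075
  C_32 = −[(0.95)(-0.40) − (-0.05)(-0.35)] = 0.3975
  C_33 = (0.95)(0.95) − (-0.15)(-0.35) = 0.8500
det(I−A) = Σ_j (I−A)_1j·C_1j = (0.95)(0.7675) + (-0.15)(0.4175) + (-0.05)(0.3200) = 0.6505
adj(I−A) = Cᵀ =
  [ 0.7675   0.1325   0.1075]
  [ 0.4175   0.7925   0.3975]
  [ 0.3200   0.1400   0.8500]
(I − A)⁻¹ = adj(I−A) / det(I−A) ≈
  [   1.1799     0.2037     0.1653]
  [   0.6418     1.2183     0.6111]
  [   0.4919     0.2152     1.3067]
Δx = (I − A)⁻¹ Δd with Δd having +25 in the Utilities component and 0 elsewhere.
So Δx_2 = L_22 · (+25), where L_22 = adj(I−A)_22 / det(I−A) = 0.7925 / 0.6505.
Δx_2 = 0.7925 × (+25) / 0.6505 = 19.8125 / 0.6505 ≈ 30.5.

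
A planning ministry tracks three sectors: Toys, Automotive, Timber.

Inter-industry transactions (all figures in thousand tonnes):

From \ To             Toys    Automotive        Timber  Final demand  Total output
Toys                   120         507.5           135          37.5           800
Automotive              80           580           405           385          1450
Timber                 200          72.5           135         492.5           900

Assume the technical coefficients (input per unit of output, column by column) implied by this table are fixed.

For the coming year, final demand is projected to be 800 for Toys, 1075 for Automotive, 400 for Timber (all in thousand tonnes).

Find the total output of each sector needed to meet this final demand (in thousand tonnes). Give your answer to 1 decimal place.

x_1 = 2536.9, x_2 = 3271.4, x_3 = 1409.2

Technical coefficients a_ij = z_ij / X_j:
  a_11 = 120/800 = 0.15, a_21 = 80/800 = 0.10, a_31 = 200/800 = 0.25
  a_12 = 507.5/1450 = 0.35, a_22 = 580/1450 = 0.40, a_32 = 72.5/1450 = 0.05
  a_13 = 135/900 = 0.15, a_23 = 405/900 = 0.45, a_33 = 135/900 = 0.15
I − A =
  [   0.85    -0.35    -0.15]
  [  -0.10     0.60    -0.45]
  [  -0.25    -0.05     0.85]
Cofactors of I−A, C_ij = (−1)^(i+j)·(minor ij) (rows/columns in the sector order above):
  C_11 = (0.60)(0.85) − (-0.45)(-0.05) = 0.4875
  C_12 = −[(-0.10)(0.85) − (-0.45)(-0.25)] = 0.1975
  C_13 = (-0.10)(-0.05) − (0.60)(-0.25) = 0.1550
  C_21 = −[(-0.35)(0.85) − (-0.15)(-0.05)] = 0.3050
  C_22 = (0.85)(0.85) − (-0.15)(-0.25) = 0.6850
  C_23 = −[(0.85)(-0.05) − (-0.35)(-0.25)] = 0.1300
  C_31 = (-0.35)(-0.45) − (-0.15)(0.60) = 0.2475
  C_32 = −[(0.85)(-0.45) − (-0.15)(-0.10)] = 0.3975
  C_33 = (0.85)(0.60) − (-0.35)(-0.10) = 0.4750
det(I−A) = Σ_j (I−A)_1j·C_1j = (0.85)(0.4875) + (-0.35)(0.1975) + (-0.15)(0.1550) = 0.3220
adj(I−A) = Cᵀ =
  [ 0.4875   0.3050   0.2475]
  [ 0.1975   0.6850   0.3975]
  [ 0.1550   0.1300   0.4750]
(I − A)⁻¹ = adj(I−A) / det(I−A) ≈
  [   1.5140     0.9472     0.7686]
  [   0.6134     2.1273     1.2345]
  [   0.4814     0.4037     1.4752]
x = (I − A)⁻¹ d = adj(I−A)·d / det(I−A), with det(I−A) = 0.3220:
  x_1 = (0.4875·800 + 0.3050·1075 + 0.2475·400) / 0.3220 = 816.875 / 0.3220 ≈ 2536.9
  x_2 = (0.1975·800 + 0.6850·1075 + 0.3975·400) / 0.3220 = 1053.375 / 0.3220 ≈ 3271.4
  x_3 = (0.1550·800 + 0.1300·1075 + 0.4750·400) / 0.3220 = 453.75 / 0.3220 ≈ 1409.2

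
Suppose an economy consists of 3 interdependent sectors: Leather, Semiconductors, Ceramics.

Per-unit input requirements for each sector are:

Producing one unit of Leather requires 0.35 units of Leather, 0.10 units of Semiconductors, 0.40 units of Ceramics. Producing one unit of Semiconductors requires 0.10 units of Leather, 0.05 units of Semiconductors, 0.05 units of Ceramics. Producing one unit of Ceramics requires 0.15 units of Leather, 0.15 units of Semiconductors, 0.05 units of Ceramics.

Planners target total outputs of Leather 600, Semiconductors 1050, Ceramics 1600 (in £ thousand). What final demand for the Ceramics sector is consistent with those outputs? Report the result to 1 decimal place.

I − A =
  [   0.65    -0.10    -0.15]
  [  -0.10     0.95    -0.15]
  [  -0.40    -0.05     0.95]
d = (I − A) x:
  d_L = (+0.65)·600 + (-0.10)·1050 + (-0.15)·1600 = 45.0
  d_S = (-0.10)·600 + (+0.95)·1050 + (-0.15)·1600 = 697.5
  d_C = (-0.40)·600 + (-0.05)·1050 + (+0.95)·1600 = 1227.5

d_C = 1227.5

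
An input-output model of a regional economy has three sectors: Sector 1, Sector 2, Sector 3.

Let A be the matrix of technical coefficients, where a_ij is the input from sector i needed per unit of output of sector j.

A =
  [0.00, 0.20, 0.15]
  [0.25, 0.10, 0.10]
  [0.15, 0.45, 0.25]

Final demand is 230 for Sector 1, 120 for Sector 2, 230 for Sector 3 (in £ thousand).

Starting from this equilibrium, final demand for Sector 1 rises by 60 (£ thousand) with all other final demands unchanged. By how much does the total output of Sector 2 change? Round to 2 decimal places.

Δx_2 = 22.00

I − A =
  [   1.00    -0.20    -0.15]
  [  -0.25     0.90    -0.10]
  [  -0.15    -0.45     0.75]
Cofactors of I−A, C_ij = (−1)^(i+j)·(minor ij) (rows/columns in the sector order above):
  C_11 = (0.90)(0.75) − (-0.10)(-0.45) = 0.6300
  C_12 = −[(-0.25)(0.75) − (-0.10)(-0.15)] = 0.2025
  C_13 = (-0.25)(-0.45) − (0.90)(-0.15) = 0.2475
  C_21 = −[(-0.20)(0.75) − (-0.15)(-0.45)] = 0.2175
  C_22 = (1.00)(0.75) − (-0.15)(-0.15) = 0.7275
  C_23 = −[(1.00)(-0.45) − (-0.20)(-0.15)] = 0.4800
  C_31 = (-0.20)(-0.10) − (-0.15)(0.90) = 0.1550
  C_32 = −[(1.00)(-0.10) − (-0.15)(-0.25)] = 0.1375
  C_33 = (1.00)(0.90) − (-0.20)(-0.25) = 0.8500
det(I−A) = Σ_j (I−A)_1j·C_1j = (1.00)(0.6300) + (-0.20)(0.2025) + (-0.15)(0.2475) = 0.552375
adj(I−A) = Cᵀ =
  [ 0.6300   0.2175   0.1550]
  [ 0.2025   0.7275   0.1375]
  [ 0.2475   0.4800   0.8500]
(I − A)⁻¹ = adj(I−A) / det(I−A) ≈
  [   1.1405     0.3938     0.2806]
  [   0.3666     1.3170     0.2489]
  [   0.4481     0.8690     1.5388]
Δx = (I − A)⁻¹ Δd with Δd having +60 in the Sector 1 component and 0 elsewhere.
So Δx_2 = L_21 · (+60), where L_21 = adj(I−A)_21 / det(I−A) = 0.2025 / 0.552375.
Δx_2 = 0.2025 × (+60) / 0.552375 = 12.15 / 0.552375 ≈ 22.00.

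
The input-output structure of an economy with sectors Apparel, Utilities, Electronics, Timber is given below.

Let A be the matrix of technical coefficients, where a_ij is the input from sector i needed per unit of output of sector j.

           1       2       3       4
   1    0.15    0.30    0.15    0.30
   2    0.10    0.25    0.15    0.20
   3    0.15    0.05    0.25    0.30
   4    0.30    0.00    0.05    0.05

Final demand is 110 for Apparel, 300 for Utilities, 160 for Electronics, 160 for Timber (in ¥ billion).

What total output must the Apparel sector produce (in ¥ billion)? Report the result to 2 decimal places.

I − A =
  [   0.85    -0.30    -0.15    -0.30]
  [  -0.10     0.75    -0.15    -0.20]
  [  -0.15    -0.05     0.75    -0.30]
  [  -0.30     0.00    -0.05     0.95]
Compute the cofactors C_ij = (−1)^(i+j)·(3×3 minor ij) of I−A; the adjugate is their transpose:
adj(I−A) = Cᵀ =
  [ 0.515500   0.217125   0.163875   0.260250]
  [ 0.151125   0.488250   0.140875   0.195000]
  [ 0.182125   0.105625   0.491625   0.235000]
  [ 0.172375   0.074125   0.077625   0.424875]
det(I−A) = Σ_j (I−A)_1j·C_1j = (0.85)(0.515500) + (-0.30)(0.151125) + (-0.15)(0.182125) + (-0.30)(0.172375) = 0.31380625
(I − A)⁻¹ = adj(I−A) / det(I−A) ≈
  [   1.6427     0.6919     0.5222     0.8293]
  [   0.4816     1.5559     0.4489     0.6214]
  [   0.5804     0.3366     1.5667     0.7489]
  [   0.5493     0.2362     0.2474     1.3539]
x = (I − A)⁻¹ d = adj(I−A)·d / det(I−A), with det(I−A) = 0.31380625:
  x_1 = (0.515500·110 + 0.217125·300 + 0.163875·160 + 0.260250·160) / 0.31380625 = 189.7025 / 0.31380625 ≈ 604.52
  x_2 = (0.151125·110 + 0.488250·300 + 0.140875·160 + 0.195000·160) / 0.31380625 = 216.83875 / 0.31380625 ≈ 691.00
  x_3 = (0.182125·110 + 0.105625·300 + 0.491625·160 + 0.235000·160) / 0.31380625 = 167.98125 / 0.31380625 ≈ 535.30
  x_4 = (0.172375·110 + 0.074125·300 + 0.077625·160 + 0.424875·160) / 0.31380625 = 121.59875 / 0.31380625 ≈ 387.50

x_1 = 604.52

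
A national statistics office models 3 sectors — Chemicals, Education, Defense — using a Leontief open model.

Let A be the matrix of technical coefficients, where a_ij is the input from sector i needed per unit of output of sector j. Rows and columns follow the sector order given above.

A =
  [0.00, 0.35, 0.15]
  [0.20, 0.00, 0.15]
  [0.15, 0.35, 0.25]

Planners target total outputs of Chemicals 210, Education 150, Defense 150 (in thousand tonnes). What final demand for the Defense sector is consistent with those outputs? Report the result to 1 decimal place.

I − A =
  [   1.00    -0.35    -0.15]
  [  -0.20     1.00    -0.15]
  [  -0.15    -0.35     0.75]
d = (I − A) x:
  d_C = (+1.00)·210 + (-0.35)·150 + (-0.15)·150 = 135.0
  d_E = (-0.20)·210 + (+1.00)·150 + (-0.15)·150 = 85.5
  d_D = (-0.15)·210 + (-0.35)·150 + (+0.75)·150 = 28.5

d_D = 28.5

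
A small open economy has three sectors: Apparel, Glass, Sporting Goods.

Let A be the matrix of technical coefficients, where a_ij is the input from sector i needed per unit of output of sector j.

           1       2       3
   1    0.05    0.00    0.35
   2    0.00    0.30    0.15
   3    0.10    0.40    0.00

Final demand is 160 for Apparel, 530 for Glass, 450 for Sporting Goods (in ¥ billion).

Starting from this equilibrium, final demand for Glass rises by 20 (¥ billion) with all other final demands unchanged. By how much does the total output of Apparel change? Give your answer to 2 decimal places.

I − A =
  [   0.95     0.00    -0.35]
  [   0.00     0.70    -0.15]
  [  -0.10    -0.40     1.00]
Cofactors of I−A, C_ij = (−1)^(i+j)·(minor ij) (rows/columns in the sector order above):
  C_11 = (0.70)(1.00) − (-0.15)(-0.40) = 0.6400
  C_12 = −[(0.00)(1.00) − (-0.15)(-0.10)] = 0.0150
  C_13 = (0.00)(-0.40) − (0.70)(-0.10) = 0.0700
  C_21 = −[(0.00)(1.00) − (-0.35)(-0.40)] = 0.1400
  C_22 = (0.95)(1.00) − (-0.35)(-0.10) = 0.9150
  C_23 = −[(0.95)(-0.40) − (0.00)(-0.10)] = 0.3800
  C_31 = (0.00)(-0.15) − (-0.35)(0.70) = 0.2450
  C_32 = −[(0.95)(-0.15) − (-0.35)(0.00)] = 0.1425
  C_33 = (0.95)(0.70) − (0.00)(0.00) = 0.6650
det(I−A) = Σ_j (I−A)_1j·C_1j = (0.95)(0.6400) + (0.00)(0.0150) + (-0.35)(0.0700) = 0.5835
adj(I−A) = Cᵀ =
  [ 0.6400   0.1400   0.2450]
  [ 0.0150   0.9150   0.1425]
  [ 0.0700   0.3800   0.6650]
(I − A)⁻¹ = adj(I−A) / det(I−A) ≈
  [   1.0968     0.2399     0.4199]
  [   0.0257     1.5681     0.2442]
  [   0.1200     0.6512     1.1397]
Δx = (I − A)⁻¹ Δd with Δd having +20 in the Glass component and 0 elsewhere.
So Δx_1 = L_12 · (+20), where L_12 = adj(I−A)_12 / det(I−A) = 0.1400 / 0.5835.
Δx_1 = 0.1400 × (+20) / 0.5835 = 2.80 / 0.5835 ≈ 4.80.

Δx_1 = 4.80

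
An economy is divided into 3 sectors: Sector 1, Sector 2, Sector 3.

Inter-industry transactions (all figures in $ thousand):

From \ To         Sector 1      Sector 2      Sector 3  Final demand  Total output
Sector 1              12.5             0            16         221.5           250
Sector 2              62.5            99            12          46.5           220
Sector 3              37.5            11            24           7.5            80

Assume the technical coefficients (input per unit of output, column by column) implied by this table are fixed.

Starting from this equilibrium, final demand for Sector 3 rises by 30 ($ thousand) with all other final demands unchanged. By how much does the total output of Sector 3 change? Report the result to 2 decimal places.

Δx_3 = 46.15

Technical coefficients a_ij = z_ij / X_j:
  a_11 = 12.5/250 = 0.05, a_21 = 62.5/250 = 0.25, a_31 = 37.5/250 = 0.15
  a_12 = 0/220 = 0.00, a_22 = 99/220 = 0.45, a_32 = 11/220 = 0.05
  a_13 = 16/80 = 0.20, a_23 = 12/80 = 0.15, a_33 = 24/80 = 0.30
I − A =
  [   0.95     0.00    -0.20]
  [  -0.25     0.55    -0.15]
  [  -0.15    -0.05     0.70]
Cofactors of I−A, C_ij = (−1)^(i+j)·(minor ij) (rows/columns in the sector order above):
  C_11 = (0.55)(0.70) − (-0.15)(-0.05) = 0.3775
  C_12 = −[(-0.25)(0.70) − (-0.15)(-0.15)] = 0.1975
  C_13 = (-0.25)(-0.05) − (0.55)(-0.15) = 0.0950
  C_21 = −[(0.00)(0.70) − (-0.20)(-0.05)] = 0.0100
  C_22 = (0.95)(0.70) − (-0.20)(-0.15) = 0.6350
  C_23 = −[(0.95)(-0.05) − (0.00)(-0.15)] = 0.0475
  C_31 = (0.00)(-0.15) − (-0.20)(0.55) = 0.1100
  C_32 = −[(0.95)(-0.15) − (-0.20)(-0.25)] = 0.1925
  C_33 = (0.95)(0.55) − (0.00)(-0.25) = 0.5225
det(I−A) = Σ_j (I−A)_1j·C_1j = (0.95)(0.3775) + (0.00)(0.1975) + (-0.20)(0.0950) = 0.339625
adj(I−A) = Cᵀ =
  [ 0.3775   0.0100   0.1100]
  [ 0.1975   0.6350   0.1925]
  [ 0.0950   0.0475   0.5225]
(I − A)⁻¹ = adj(I−A) / det(I−A) ≈
  [   1.1115     0.0294     0.3239]
  [   0.5815     1.8697     0.5668]
  [   0.2797     0.1399     1.5385]
Δx = (I − A)⁻¹ Δd with Δd having +30 in the Sector 3 component and 0 elsewhere.
So Δx_3 = L_33 · (+30), where L_33 = adj(I−A)_33 / det(I−A) = 0.5225 / 0.339625.
Δx_3 = 0.5225 × (+30) / 0.339625 = 15.675 / 0.339625 ≈ 46.15.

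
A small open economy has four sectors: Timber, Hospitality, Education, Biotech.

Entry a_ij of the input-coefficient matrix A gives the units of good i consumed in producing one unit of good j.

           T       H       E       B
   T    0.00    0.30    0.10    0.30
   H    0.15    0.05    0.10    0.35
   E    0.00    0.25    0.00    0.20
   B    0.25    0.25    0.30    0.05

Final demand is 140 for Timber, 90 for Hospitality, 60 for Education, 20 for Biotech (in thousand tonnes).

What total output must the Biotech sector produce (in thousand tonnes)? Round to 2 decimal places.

I − A =
  [   1.00    -0.30    -0.10    -0.30]
  [  -0.15     0.95    -0.10    -0.35]
  [   0.00    -0.25     1.00    -0.20]
  [  -0.25    -0.25    -0.30     0.95]
Compute the cofactors C_ij = (−1)^(i+j)·(3×3 minor ij) of I−A; the adjugate is their transpose:
adj(I−A) = Cᵀ =
  [ 0.70300   0.39325   0.23450   0.41625]
  [ 0.22600   0.81000   0.22900   0.41800]
  [ 0.11250   0.28375   0.66350   0.27975]
  [ 0.28000   0.40625   0.33150   0.87625]
det(I−A) = Σ_j (I−A)_1j·C_1j = (1.00)(0.70300) + (-0.30)(0.22600) + (-0.10)(0.11250) + (-0.30)(0.28000) = 0.53995
(I − A)⁻¹ = adj(I−A) / det(I−A) ≈
  [   1.3020     0.7283     0.4343     0.7709]
  [   0.4186     1.5001     0.4241     0.7741]
  [   0.2084     0.5255     1.2288     0.5181]
  [   0.5186     0.7524     0.6139     1.6228]
x = (I − A)⁻¹ d = adj(I−A)·d / det(I−A), with det(I−A) = 0.53995:
  x_T = (0.70300·140 + 0.39325·90 + 0.23450·60 + 0.41625·20) / 0.53995 = 156.2075 / 0.53995 ≈ 289.30
  x_H = (0.22600·140 + 0.81000·90 + 0.22900·60 + 0.41800·20) / 0.53995 = 126.64 / 0.53995 ≈ 234.54
  x_E = (0.11250·140 + 0.28375·90 + 0.66350·60 + 0.27975·20) / 0.53995 = 86.6925 / 0.53995 ≈ 160.56
  x_B = (0.28000·140 + 0.40625·90 + 0.33150·60 + 0.87625·20) / 0.53995 = 113.1775 / 0.53995 ≈ 209.61

x_B = 209.61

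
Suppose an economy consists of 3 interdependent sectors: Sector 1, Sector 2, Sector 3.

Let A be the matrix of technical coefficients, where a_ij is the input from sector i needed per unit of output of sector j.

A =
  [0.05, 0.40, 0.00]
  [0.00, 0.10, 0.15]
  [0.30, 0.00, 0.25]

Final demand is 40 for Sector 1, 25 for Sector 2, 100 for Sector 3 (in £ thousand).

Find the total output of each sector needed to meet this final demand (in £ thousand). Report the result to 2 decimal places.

I − A =
  [   0.95    -0.40     0.00]
  [   0.00     0.90    -0.15]
  [  -0.30     0.00     0.75]
Cofactors of I−A, C_ij = (−1)^(i+j)·(minor ij) (rows/columns in the sector order above):
  C_11 = (0.90)(0.75) − (-0.15)(0.00) = 0.6750
  C_12 = −[(0.00)(0.75) − (-0.15)(-0.30)] = 0.0450
  C_13 = (0.00)(0.00) − (0.90)(-0.30) = 0.2700
  C_21 = −[(-0.40)(0.75) − (0.00)(0.00)] = 0.3000
  C_22 = (0.95)(0.75) − (0.00)(-0.30) = 0.7125
  C_23 = −[(0.95)(0.00) − (-0.40)(-0.30)] = 0.1200
  C_31 = (-0.40)(-0.15) − (0.00)(0.90) = 0.0600
  C_32 = −[(0.95)(-0.15) − (0.00)(0.00)] = 0.1425
  C_33 = (0.95)(0.90) − (-0.40)(0.00) = 0.8550
det(I−A) = Σ_j (I−A)_1j·C_1j = (0.95)(0.6750) + (-0.40)(0.0450) + (0.00)(0.2700) = 0.62325
adj(I−A) = Cᵀ =
  [ 0.6750   0.3000   0.0600]
  [ 0.0450   0.7125   0.1425]
  [ 0.2700   0.1200   0.8550]
(I − A)⁻¹ = adj(I−A) / det(I−A) ≈
  [   1.0830     0.4813     0.0963]
  [   0.0722     1.1432     0.2286]
  [   0.4332     0.1925     1.3718]
x = (I − A)⁻¹ d = adj(I−A)·d / det(I−A), with det(I−A) = 0.62325:
  x_1 = (0.6750·40 + 0.3000·25 + 0.0600·100) / 0.62325 = 40.50 / 0.62325 ≈ 64.98
  x_2 = (0.0450·40 + 0.7125·25 + 0.1425·100) / 0.62325 = 33.8625 / 0.62325 ≈ 54.33
  x_3 = (0.2700·40 + 0.1200·25 + 0.8550·100) / 0.62325 = 99.30 / 0.62325 ≈ 159.33

x_1 = 64.98, x_2 = 54.33, x_3 = 159.33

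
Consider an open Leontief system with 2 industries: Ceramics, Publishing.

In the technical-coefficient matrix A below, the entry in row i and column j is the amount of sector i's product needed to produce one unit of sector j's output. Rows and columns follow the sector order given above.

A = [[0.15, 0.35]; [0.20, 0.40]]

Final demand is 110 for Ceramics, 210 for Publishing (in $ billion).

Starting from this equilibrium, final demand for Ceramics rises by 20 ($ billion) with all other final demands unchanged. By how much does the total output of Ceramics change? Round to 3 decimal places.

Δx_1 = 27.273

I − A =
  [   0.85    -0.35]
  [  -0.20     0.60]
det(I−A) = (0.85)(0.60) − (-0.35)(-0.20) = 0.4400
adj(I−A) = [[0.60, 0.35], [0.20, 0.85]]
(I − A)⁻¹ = adj(I−A) / det(I−A) ≈
  [   1.3636     0.7955]
  [   0.4545     1.9318]
Δx = (I − A)⁻¹ Δd with Δd having +20 in the Ceramics component and 0 elsewhere.
So Δx_1 = L_11 · (+20), where L_11 = adj(I−A)_11 / det(I−A) = 0.60 / 0.4400.
Δx_1 = 0.60 × (+20) / 0.4400 = 12.00 / 0.4400 ≈ 27.273.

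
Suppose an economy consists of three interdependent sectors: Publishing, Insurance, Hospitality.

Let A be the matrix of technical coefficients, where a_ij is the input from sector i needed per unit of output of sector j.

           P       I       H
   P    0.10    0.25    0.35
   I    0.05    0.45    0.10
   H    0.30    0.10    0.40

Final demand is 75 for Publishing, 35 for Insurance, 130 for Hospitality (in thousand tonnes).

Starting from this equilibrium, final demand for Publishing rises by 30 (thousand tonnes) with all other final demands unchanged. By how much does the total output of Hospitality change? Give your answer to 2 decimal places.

Δx_H = 23.89

I − A =
  [   0.90    -0.25    -0.35]
  [  -0.05     0.55    -0.10]
  [  -0.30    -0.10     0.60]
Cofactors of I−A, C_ij = (−1)^(i+j)·(minor ij) (rows/columns in the sector order above):
  C_11 = (0.55)(0.60) − (-0.10)(-0.10) = 0.3200
  C_12 = −[(-0.05)(0.60) − (-0.10)(-0.30)] = 0.0600
  C_13 = (-0.05)(-0.10) − (0.55)(-0.30) = 0.1700
  C_21 = −[(-0.25)(0.60) − (-0.35)(-0.10)] = 0.1850
  C_22 = (0.90)(0.60) − (-0.35)(-0.30) = 0.4350
  C_23 = −[(0.90)(-0.10) − (-0.25)(-0.30)] = 0.1650
  C_31 = (-0.25)(-0.10) − (-0.35)(0.55) = 0.2175
  C_32 = −[(0.90)(-0.10) − (-0.35)(-0.05)] = 0.1075
  C_33 = (0.90)(0.55) − (-0.25)(-0.05) = 0.4825
det(I−A) = Σ_j (I−A)_1j·C_1j = (0.90)(0.3200) + (-0.25)(0.0600) + (-0.35)(0.1700) = 0.2135
adj(I−A) = Cᵀ =
  [ 0.3200   0.1850   0.2175]
  [ 0.0600   0.4350   0.1075]
  [ 0.1700   0.1650   0.4825]
(I − A)⁻¹ = adj(I−A) / det(I−A) ≈
  [   1.4988     0.8665     1.0187]
  [   0.2810     2.0375     0.5035]
  [   0.7963     0.7728     2.2600]
Δx = (I − A)⁻¹ Δd with Δd having +30 in the Publishing component and 0 elsewhere.
So Δx_H = L_HP · (+30), where L_HP = adj(I−A)_HP / det(I−A) = 0.1700 / 0.2135.
Δx_H = 0.1700 × (+30) / 0.2135 = 5.10 / 0.2135 ≈ 23.89.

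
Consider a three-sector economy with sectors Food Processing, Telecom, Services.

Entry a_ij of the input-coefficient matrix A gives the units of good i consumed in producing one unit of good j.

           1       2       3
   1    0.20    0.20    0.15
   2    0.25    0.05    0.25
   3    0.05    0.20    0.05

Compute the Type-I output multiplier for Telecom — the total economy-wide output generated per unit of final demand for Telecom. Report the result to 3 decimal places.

I − A =
  [   0.80    -0.20    -0.15]
  [  -0.25     0.95    -0.25]
  [  -0.05    -0.20     0.95]
Cofactors of I−A, C_ij = (−1)^(i+j)·(minor ij) (rows/columns in the sector order above):
  C_11 = (0.95)(0.95) − (-0.25)(-0.20) = 0.8525
  C_12 = −[(-0.25)(0.95) − (-0.25)(-0.05)] = 0.2500
  C_13 = (-0.25)(-0.20) − (0.95)(-0.05) = 0.0975
  C_21 = −[(-0.20)(0.95) − (-0.15)(-0.20)] = 0.2200
  C_22 = (0.80)(0.95) − (-0.15)(-0.05) = 0.7525
  C_23 = −[(0.80)(-0.20) − (-0.20)(-0.05)] = 0.1700
  C_31 = (-0.20)(-0.25) − (-0.15)(0.95) = 0.1925
  C_32 = −[(0.80)(-0.25) − (-0.15)(-0.25)] = 0.2375
  C_33 = (0.80)(0.95) − (-0.20)(-0.25) = 0.7100
det(I−A) = Σ_j (I−A)_1j·C_1j = (0.80)(0.8525) + (-0.20)(0.2500) + (-0.15)(0.0975) = 0.617375
adj(I−A) = Cᵀ =
  [ 0.8525   0.2200   0.1925]
  [ 0.2500   0.7525   0.2375]
  [ 0.0975   0.1700   0.7100]
(I − A)⁻¹ = adj(I−A) / det(I−A) ≈
  [   1.3808     0.3563     0.3118]
  [   0.4049     1.2189     0.3847]
  [   0.1579     0.2754     1.1500]
The output multiplier for sector j is the column-j sum of the Leontief inverse (I − A)⁻¹ = adj(I−A) / det(I−A).
Column 2 of adj(I−A): (0.2200, 0.7525, 0.1700); det(I−A) = 0.617375.
m_2 = (0.2200 + 0.7525 + 0.1700) / 0.617375 = 1.1425 / 0.617375 ≈ 1.851.

m_2 = 1.851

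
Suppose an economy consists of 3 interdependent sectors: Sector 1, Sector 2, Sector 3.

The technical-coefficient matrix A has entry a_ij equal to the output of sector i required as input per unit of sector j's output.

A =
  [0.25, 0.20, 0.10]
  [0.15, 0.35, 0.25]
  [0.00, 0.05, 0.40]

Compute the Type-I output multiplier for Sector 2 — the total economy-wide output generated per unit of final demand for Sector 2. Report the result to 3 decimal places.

m_2 = 2.317

I − A =
  [   0.75    -0.20    -0.10]
  [  -0.15     0.65    -0.25]
  [   0.00    -0.05     0.60]
Cofactors of I−A, C_ij = (−1)^(i+j)·(minor ij) (rows/columns in the sector order above):
  C_11 = (0.65)(0.60) − (-0.25)(-0.05) = 0.3775
  C_12 = −[(-0.15)(0.60) − (-0.25)(0.00)] = 0.0900
  C_13 = (-0.15)(-0.05) − (0.65)(0.00) = 0.0075
  C_21 = −[(-0.20)(0.60) − (-0.10)(-0.05)] = 0.1250
  C_22 = (0.75)(0.60) − (-0.10)(0.00) = 0.4500
  C_23 = −[(0.75)(-0.05) − (-0.20)(0.00)] = 0.0375
  C_31 = (-0.20)(-0.25) − (-0.10)(0.65) = 0.1150
  C_32 = −[(0.75)(-0.25) − (-0.10)(-0.15)] = 0.2025
  C_33 = (0.75)(0.65) − (-0.20)(-0.15) = 0.4575
det(I−A) = Σ_j (I−A)_1j·C_1j = (0.75)(0.3775) + (-0.20)(0.0900) + (-0.10)(0.0075) = 0.264375
adj(I−A) = Cᵀ =
  [ 0.3775   0.1250   0.1150]
  [ 0.0900   0.4500   0.2025]
  [ 0.0075   0.0375   0.4575]
(I − A)⁻¹ = adj(I−A) / det(I−A) ≈
  [   1.4279     0.4728     0.4350]
  [   0.3404     1.7021     0.7660]
  [   0.0284     0.1418     1.7305]
The output multiplier for sector j is the column-j sum of the Leontief inverse (I − A)⁻¹ = adj(I−A) / det(I−A).
Column 2 of adj(I−A): (0.1250, 0.4500, 0.0375); det(I−A) = 0.264375.
m_2 = (0.1250 + 0.4500 + 0.0375) / 0.264375 = 0.6125 / 0.264375 ≈ 2.317.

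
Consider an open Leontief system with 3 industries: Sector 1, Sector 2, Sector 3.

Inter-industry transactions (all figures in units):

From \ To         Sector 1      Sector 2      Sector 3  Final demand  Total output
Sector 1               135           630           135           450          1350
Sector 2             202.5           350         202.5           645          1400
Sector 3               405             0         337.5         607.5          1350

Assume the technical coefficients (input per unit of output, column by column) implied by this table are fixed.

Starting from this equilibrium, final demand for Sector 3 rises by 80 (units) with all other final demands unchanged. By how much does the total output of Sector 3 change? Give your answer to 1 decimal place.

Technical coefficients a_ij = z_ij / X_j:
  a_11 = 135/1350 = 0.10, a_21 = 202.5/1350 = 0.15, a_31 = 405/1350 = 0.30
  a_12 = 630/1400 = 0.45, a_22 = 350/1400 = 0.25, a_32 = 0/1400 = 0.00
  a_13 = 135/1350 = 0.10, a_23 = 202.5/1350 = 0.15, a_33 = 337.5/1350 = 0.25
I − A =
  [   0.90    -0.45    -0.10]
  [  -0.15     0.75    -0.15]
  [  -0.30     0.00     0.75]
Cofactors of I−A, C_ij = (−1)^(i+j)·(minor ij) (rows/columns in the sector order above):
  C_11 = (0.75)(0.75) − (-0.15)(0.00) = 0.5625
  C_12 = −[(-0.15)(0.75) − (-0.15)(-0.30)] = 0.1575
  C_13 = (-0.15)(0.00) − (0.75)(-0.30) = 0.2250
  C_21 = −[(-0.45)(0.75) − (-0.10)(0.00)] = 0.3375
  C_22 = (0.90)(0.75) − (-0.10)(-0.30) = 0.6450
  C_23 = −[(0.90)(0.00) − (-0.45)(-0.30)] = 0.1350
  C_31 = (-0.45)(-0.15) − (-0.10)(0.75) = 0.1425
  C_32 = −[(0.90)(-0.15) − (-0.10)(-0.15)] = 0.1500
  C_33 = (0.90)(0.75) − (-0.45)(-0.15) = 0.6075
det(I−A) = Σ_j (I−A)_1j·C_1j = (0.90)(0.5625) + (-0.45)(0.1575) + (-0.10)(0.2250) = 0.412875
adj(I−A) = Cᵀ =
  [ 0.5625   0.3375   0.1425]
  [ 0.1575   0.6450   0.1500]
  [ 0.2250   0.1350   0.6075]
(I − A)⁻¹ = adj(I−A) / det(I−A) ≈
  [   1.3624     0.8174     0.3451]
  [   0.3815     1.5622     0.3633]
  [   0.5450     0.3270     1.4714]
Δx = (I − A)⁻¹ Δd with Δd having +80 in the Sector 3 component and 0 elsewhere.
So Δx_3 = L_33 · (+80), where L_33 = adj(I−A)_33 / det(I−A) = 0.6075 / 0.412875.
Δx_3 = 0.6075 × (+80) / 0.412875 = 48.60 / 0.412875 ≈ 117.7.

Δx_3 = 117.7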